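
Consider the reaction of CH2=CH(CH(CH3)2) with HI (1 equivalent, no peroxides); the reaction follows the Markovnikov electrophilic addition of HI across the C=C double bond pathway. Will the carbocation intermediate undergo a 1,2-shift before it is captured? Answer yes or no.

yes

The first-formed carbocation is secondary.
The adjacent isopropyl carbon already bears 2 other carbon substituents and has a hydrogen to migrate; after a 1,2-hydride shift from that carbon the positive charge sits on a tertiary centre.
Tertiary is more stable than secondary, so the shift occurs.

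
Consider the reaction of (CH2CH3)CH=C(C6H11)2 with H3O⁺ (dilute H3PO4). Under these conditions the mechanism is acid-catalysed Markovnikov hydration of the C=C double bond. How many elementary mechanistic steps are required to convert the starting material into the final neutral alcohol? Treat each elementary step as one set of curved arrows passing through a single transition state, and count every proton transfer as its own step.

3

Step 1: The π electrons of the C=C bond attack a proton of H3O⁺; Markovnikov addition places the new C–H on the less-substituted alkene carbon, so the positive charge ends up on the more-substituted carbon — a tertiary carbocation. H2O is released.
(No 1,2-shift: no single shift to an adjacent carbon would give a more stable cation.)
Step 2: A lone pair on the oxygen of H2O attacks the carbocation, forming a C–O bond and an oxonium ion (a protonated alcohol).
Step 3: H2O removes a proton from the oxonium oxygen, regenerating H3O⁺ and giving the neutral alcohol.
Total: 3 elementary steps.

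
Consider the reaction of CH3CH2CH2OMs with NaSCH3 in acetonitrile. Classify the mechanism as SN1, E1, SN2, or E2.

SN2

Conditions: a primary substrate with a strong nucleophile in the polar aprotic solvent acetonitrile.
These conditions are the textbook signature of the SN2 pathway.
An unhindered substrate with a strong nucleophile in a polar aprotic solvent favours one-step backside displacement.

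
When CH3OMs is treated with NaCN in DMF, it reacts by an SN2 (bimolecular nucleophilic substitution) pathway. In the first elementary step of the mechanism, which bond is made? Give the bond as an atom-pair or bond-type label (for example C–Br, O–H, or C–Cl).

C–C

Step 1: The cyanide nucleophile donates a lone pair from C to the α-carbon in a backside attack; simultaneously the C–O σ-bond breaks and both of its electrons leave with MsO⁻. One concerted step with inversion of configuration.
The bond formed in this step is the C–C bond.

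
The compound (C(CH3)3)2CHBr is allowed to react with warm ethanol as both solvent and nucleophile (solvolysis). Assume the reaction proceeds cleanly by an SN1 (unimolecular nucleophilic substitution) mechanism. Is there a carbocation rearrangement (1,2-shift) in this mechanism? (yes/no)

yes

The first-formed carbocation is secondary.
The adjacent tert-butyl carbon has no hydrogen but bears methyl groups; migration of one methyl with its bonding pair (a 1,2-methyl shift) places the charge on a tertiary centre.
Tertiary is more stable than secondary, so the shift occurs.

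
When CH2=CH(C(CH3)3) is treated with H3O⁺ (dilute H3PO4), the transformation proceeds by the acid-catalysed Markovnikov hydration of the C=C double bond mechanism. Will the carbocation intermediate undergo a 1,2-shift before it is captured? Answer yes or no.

The first-formed carbocation is secondary.
The adjacent tert-butyl carbon has no hydrogen but bears methyl groups; migration of one methyl with its bonding pair (a 1,2-methyl shift) places the charge on a tertiary centre.
Tertiary is more stable than secondary, so the shift occurs.

yes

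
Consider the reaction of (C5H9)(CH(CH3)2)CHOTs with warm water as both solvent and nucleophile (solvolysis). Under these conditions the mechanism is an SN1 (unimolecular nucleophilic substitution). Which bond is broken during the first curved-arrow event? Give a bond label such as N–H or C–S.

C–O

Step 1: The C–O bond breaks with both electrons going to the tosylate; TsO⁻ leaves and a secondary carbocation remains.
The bond broken in this step is the C–O bond.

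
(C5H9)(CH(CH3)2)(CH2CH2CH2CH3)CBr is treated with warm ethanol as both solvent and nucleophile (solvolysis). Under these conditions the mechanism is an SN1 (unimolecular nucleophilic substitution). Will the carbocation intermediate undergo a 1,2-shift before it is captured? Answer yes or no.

no

The first-formed carbocation is tertiary.
No single 1,2-shift to an adjacent carbon would produce a more-substituted cation than the one already present, so no rearrangement occurs.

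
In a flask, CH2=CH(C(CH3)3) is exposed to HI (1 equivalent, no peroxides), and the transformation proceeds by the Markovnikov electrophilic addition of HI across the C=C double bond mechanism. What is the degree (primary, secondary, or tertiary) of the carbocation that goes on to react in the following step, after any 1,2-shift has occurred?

Step 1: Electrophilic addition begins with the π(C=C) electrons forming a bond to the proton of HI. Following Markovnikov's rule, the resulting cation is secondary. The H–I bond breaks heterolytically, releasing I⁻.
Step 2: A methyl group with its bonding pair migrates from the adjacent tert-butyl carbon to the cationic centre — a 1,2-methyl shift — upgrading the secondary cation to a tertiary one.
The cation rearranges from secondary to tertiary via a 1,2-methyl shift from the adjacent tert-butyl carbon; the tertiary cation is what reacts next.

tertiary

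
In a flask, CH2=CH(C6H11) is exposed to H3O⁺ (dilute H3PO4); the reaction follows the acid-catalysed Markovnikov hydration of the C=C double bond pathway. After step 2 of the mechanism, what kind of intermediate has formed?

Step 1: The π electrons of the C=C bond attack a proton of H3O⁺; Markovnikov addition places the new C–H on the less-substituted alkene carbon, so the positive charge ends up on the more-substituted carbon — a secondary carbocation. H2O is released.
Step 2: A 1,2-hydride shift from the adjacent cyclohexyl carbon moves the positive charge from the secondary centre to an adjacent carbon, generating a more stable tertiary carbocation.
After step 2 the species present is a tertiary carbocation.

tertiary carbocation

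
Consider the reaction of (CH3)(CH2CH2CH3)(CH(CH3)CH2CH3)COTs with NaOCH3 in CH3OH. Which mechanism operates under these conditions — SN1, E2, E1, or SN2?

E2

Conditions: a strong base with a tertiary substrate bearing a β-hydrogen.
These conditions are the textbook signature of the E2 pathway.
A strong (often hindered) base removes a β-H in concert with loss of the leaving group — bimolecular elimination.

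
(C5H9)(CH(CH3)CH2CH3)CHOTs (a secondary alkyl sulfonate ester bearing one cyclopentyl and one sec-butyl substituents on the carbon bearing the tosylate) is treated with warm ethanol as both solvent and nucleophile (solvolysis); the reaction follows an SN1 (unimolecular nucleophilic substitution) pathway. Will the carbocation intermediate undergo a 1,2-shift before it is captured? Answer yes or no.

The first-formed carbocation is secondary.
The adjacent cyclopentyl carbon already bears 2 other carbon substituents and has a hydrogen to migrate; after a 1,2-hydride shift from that carbon the positive charge sits on a tertiary centre.
Tertiary is more stable than secondary, so the shift occurs.

yes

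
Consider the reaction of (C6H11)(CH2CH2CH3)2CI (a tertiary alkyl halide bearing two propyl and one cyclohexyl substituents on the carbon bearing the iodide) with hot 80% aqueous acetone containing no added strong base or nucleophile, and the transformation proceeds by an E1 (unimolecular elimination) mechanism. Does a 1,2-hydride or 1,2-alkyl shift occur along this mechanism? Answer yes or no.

The first-formed carbocation is tertiary.
No single 1,2-shift to an adjacent carbon would produce a more-substituted cation than the one already present, so no rearrangement occurs.

no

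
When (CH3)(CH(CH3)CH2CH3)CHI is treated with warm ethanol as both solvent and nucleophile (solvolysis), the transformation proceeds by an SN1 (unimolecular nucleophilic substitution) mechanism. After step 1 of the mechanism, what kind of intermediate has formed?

Step 1: Rate-determining heterolysis of the C–I bond gives I⁻ and a secondary carbocation.
After step 1 the species present is a secondary carbocation.

secondary carbocation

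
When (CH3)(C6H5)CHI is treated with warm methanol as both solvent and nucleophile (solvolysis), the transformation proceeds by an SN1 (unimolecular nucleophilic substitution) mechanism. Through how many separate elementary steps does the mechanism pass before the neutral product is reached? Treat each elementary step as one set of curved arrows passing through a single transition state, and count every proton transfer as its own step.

Step 1: The C–I bond breaks with both electrons going to the iodide; I⁻ leaves and a secondary carbocation remains.
(No 1,2-shift: no single shift to an adjacent carbon would give a more stable cation.)
Step 2: Nucleophilic capture: the oxygen of CH3OH bonds to the cationic carbon, producing an oxonium-ion intermediate.
Step 3: A second solvent molecule removes the proton on oxygen, giving the neutral ether product.
Total: 3 elementary steps.

3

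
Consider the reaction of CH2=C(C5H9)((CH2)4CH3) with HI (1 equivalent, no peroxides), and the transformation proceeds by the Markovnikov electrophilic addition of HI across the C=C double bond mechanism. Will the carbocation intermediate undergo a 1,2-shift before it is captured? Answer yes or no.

no

The first-formed carbocation is tertiary.
No single 1,2-shift to an adjacent carbon would produce a more-substituted cation than the one already present, so no rearrangement occurs.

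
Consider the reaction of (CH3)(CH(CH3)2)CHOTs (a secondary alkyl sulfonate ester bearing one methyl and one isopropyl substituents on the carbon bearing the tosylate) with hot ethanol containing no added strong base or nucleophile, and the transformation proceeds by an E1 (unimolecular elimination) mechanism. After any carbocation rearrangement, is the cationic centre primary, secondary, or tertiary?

Step 1: Rate-determining heterolysis of the C–O bond gives TsO⁻ and a secondary carbocation.
Step 2: Carbocation rearrangement: a 1,2-hydride shift from the adjacent isopropyl carbon converts the initially-formed secondary cation into the more stable tertiary cation.
The cation rearranges from secondary to tertiary via a 1,2-hydride shift from the adjacent isopropyl carbon; the tertiary cation is what reacts next.

tertiary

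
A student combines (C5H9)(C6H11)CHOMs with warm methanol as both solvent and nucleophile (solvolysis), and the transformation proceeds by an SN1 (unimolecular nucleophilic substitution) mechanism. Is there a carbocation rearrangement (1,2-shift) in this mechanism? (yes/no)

yes

The first-formed carbocation is secondary.
The adjacent cyclopentyl carbon already bears 2 other carbon substituents and has a hydrogen to migrate; after a 1,2-hydride shift from that carbon the positive charge sits on a tertiary centre.
Tertiary is more stable than secondary, so the shift occurs.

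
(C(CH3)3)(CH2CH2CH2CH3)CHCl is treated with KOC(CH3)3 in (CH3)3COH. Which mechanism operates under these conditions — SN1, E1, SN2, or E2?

Conditions: a strong/bulky base with a secondary substrate bearing a β-hydrogen.
These conditions are the textbook signature of the E2 pathway.
A strong (often hindered) base removes a β-H in concert with loss of the leaving group — bimolecular elimination.

E2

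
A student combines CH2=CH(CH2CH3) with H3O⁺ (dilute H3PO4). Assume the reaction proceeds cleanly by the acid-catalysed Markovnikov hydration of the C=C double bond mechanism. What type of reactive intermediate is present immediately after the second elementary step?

oxonium ion

Step 1: The π electrons of the C=C bond attack a proton of H3O⁺; Markovnikov addition places the new C–H on the less-substituted alkene carbon, so the positive charge ends up on the more-substituted carbon — a secondary carbocation. H2O is released.
Step 2: Nucleophilic capture of the cation by H2O produces the protonated alcohol (an oxonium ion).
After step 2 the species present is an oxonium ion.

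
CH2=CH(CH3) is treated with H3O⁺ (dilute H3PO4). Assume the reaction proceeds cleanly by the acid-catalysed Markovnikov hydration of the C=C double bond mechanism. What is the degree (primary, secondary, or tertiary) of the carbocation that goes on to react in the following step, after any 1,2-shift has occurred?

Step 1: Protonation of the alkene by H3O⁺: the π bond acts as the nucleophile and picks up H⁺, giving the more stable (Markovnikov) secondary carbocation. H2O is released.
No single 1,2-shift to an adjacent carbon would give a more-substituted cation, so no rearrangement occurs.

secondary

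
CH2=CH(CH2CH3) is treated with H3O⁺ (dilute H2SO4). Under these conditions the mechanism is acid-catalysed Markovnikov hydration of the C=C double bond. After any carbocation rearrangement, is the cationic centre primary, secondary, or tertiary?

Step 1: Electrophilic addition begins with the π(C=C) electrons forming a bond to the proton of H3O⁺. Following Markovnikov's rule, the resulting cation is secondary. H2O is released.
No single 1,2-shift to an adjacent carbon would give a more-substituted cation, so no rearrangement occurs.

secondary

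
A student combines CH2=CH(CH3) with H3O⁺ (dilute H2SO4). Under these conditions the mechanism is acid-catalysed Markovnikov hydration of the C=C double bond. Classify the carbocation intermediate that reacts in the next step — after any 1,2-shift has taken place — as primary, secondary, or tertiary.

Step 1: Electrophilic addition begins with the π(C=C) electrons forming a bond to the proton of H3O⁺. Following Markovnikov's rule, the resulting cation is secondary. H2O is released.
No single 1,2-shift to an adjacent carbon would give a more-substituted cation, so no rearrangement occurs.

secondary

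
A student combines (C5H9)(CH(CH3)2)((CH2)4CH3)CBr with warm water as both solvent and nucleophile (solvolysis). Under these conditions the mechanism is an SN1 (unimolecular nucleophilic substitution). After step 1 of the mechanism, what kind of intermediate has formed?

Step 1: Unassisted departure of Br⁻ (taking the C–Br bonding pair) generates a tertiary carbocation.
After step 1 the species present is a tertiary carbocation.

tertiary carbocation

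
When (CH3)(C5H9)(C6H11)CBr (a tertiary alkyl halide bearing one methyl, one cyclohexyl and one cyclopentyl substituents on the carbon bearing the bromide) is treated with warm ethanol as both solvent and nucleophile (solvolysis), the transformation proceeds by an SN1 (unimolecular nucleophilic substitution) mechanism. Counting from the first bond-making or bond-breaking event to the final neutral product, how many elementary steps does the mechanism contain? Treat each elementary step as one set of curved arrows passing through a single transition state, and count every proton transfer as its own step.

Step 1: Unassisted departure of Br⁻ (taking the C–Br bonding pair) generates a tertiary carbocation.
(No 1,2-shift: no single shift to an adjacent carbon would give a more stable cation.)
Step 2: CH3CH2OH donates an oxygen lone pair into the empty p orbital of the cation, giving a protonated ether (an oxonium ion).
Step 3: Deprotonation of the oxonium oxygen by solvent ethanol yields the neutral ether.
Total: 3 elementary steps.

3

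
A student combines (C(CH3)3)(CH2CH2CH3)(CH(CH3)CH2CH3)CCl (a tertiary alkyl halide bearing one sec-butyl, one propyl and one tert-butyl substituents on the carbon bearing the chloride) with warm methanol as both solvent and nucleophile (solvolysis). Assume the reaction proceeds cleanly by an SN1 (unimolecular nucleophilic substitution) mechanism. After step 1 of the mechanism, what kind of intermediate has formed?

Step 1: Unassisted departure of Cl⁻ (taking the C–Cl bonding pair) generates a tertiary carbocation.
After step 1 the species present is a tertiary carbocation.

tertiary carbocation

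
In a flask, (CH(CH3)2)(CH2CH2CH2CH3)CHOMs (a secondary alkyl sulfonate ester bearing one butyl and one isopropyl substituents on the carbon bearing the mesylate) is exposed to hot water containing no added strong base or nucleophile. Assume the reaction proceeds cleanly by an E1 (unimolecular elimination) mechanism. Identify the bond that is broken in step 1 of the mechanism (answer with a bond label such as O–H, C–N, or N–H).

C–O

Step 1: Ionisation: the C–O σ-bond cleaves heterolytically; both bonding electrons depart with MsO⁻, leaving a secondary carbocation at the α-carbon.
The bond broken in this step is the C–O bond.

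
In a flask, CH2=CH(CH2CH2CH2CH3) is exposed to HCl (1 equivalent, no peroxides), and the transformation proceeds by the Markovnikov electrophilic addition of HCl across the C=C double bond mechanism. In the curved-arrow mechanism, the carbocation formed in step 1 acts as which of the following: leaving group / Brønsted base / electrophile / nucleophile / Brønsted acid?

Step 2: Nucleophilic attack by Cl⁻ on the carbocation completes the addition, giving R–Cl.
The carbocation formed in step 1 accepts an electron pair into an empty or π* orbital — it is the electrophile.

electrophile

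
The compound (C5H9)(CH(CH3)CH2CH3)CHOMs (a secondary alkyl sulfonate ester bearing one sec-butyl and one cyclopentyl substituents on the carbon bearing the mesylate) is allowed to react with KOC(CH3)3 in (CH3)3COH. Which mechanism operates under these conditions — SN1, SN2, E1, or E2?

Conditions: a strong/bulky base with a secondary substrate bearing a β-hydrogen.
These conditions are the textbook signature of the E2 pathway.
A strong (often hindered) base removes a β-H in concert with loss of the leaving group — bimolecular elimination.

E2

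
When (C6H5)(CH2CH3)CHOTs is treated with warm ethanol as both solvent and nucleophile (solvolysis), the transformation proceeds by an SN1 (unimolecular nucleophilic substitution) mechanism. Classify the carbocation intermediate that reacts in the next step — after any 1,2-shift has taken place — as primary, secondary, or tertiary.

Step 1: Rate-determining heterolysis of the C–O bond gives TsO⁻ and a secondary carbocation.
No single 1,2-shift to an adjacent carbon would give a more-substituted cation, so no rearrangement occurs.

secondary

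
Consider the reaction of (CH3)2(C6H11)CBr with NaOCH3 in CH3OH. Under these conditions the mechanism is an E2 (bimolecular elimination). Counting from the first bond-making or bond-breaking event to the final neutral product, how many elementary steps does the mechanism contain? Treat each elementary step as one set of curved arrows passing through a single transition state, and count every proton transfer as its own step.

Step 1: Concerted anti-periplanar elimination: CH3O⁻ abstracts a β-H while Br⁻ leaves, and the C–H electrons become the new C=C π bond — all in a single transition state.
Total: 1 elementary step.

1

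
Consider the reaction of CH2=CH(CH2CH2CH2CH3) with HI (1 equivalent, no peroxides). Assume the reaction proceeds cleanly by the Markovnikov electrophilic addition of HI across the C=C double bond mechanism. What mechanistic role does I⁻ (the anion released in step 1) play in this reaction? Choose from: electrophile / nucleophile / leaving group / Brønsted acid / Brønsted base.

nucleophile

Step 2: I⁻ captures the cation: a lone pair on I⁻ fills the empty p orbital, producing the alkyl halide product.
I⁻ (the anion released in step 1) donates an electron pair to form a new σ-bond to carbon — it is the nucleophile.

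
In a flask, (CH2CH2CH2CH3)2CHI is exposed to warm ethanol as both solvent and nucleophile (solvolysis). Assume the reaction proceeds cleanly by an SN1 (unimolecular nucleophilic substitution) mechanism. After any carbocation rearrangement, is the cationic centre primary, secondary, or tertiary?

secondary

Step 1: The C–I bond breaks with both electrons going to the iodide; I⁻ leaves and a secondary carbocation remains.
No single 1,2-shift to an adjacent carbon would give a more-substituted cation, so no rearrangement occurs.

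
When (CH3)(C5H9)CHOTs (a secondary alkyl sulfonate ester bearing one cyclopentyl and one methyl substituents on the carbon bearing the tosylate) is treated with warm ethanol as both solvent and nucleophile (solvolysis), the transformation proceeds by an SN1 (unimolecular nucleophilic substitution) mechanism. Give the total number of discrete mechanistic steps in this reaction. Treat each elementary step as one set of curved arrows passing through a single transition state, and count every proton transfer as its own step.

4

Step 1: Ionisation: the C–O σ-bond cleaves heterolytically; both bonding electrons depart with TsO⁻, leaving a secondary carbocation at the α-carbon.
Step 2: A 1,2-hydride shift from the adjacent cyclopentyl carbon moves the positive charge from the secondary centre to an adjacent carbon, generating a more stable tertiary carbocation.
Step 3: A lone pair on the oxygen of CH3CH2OH attacks the carbocation, forming a new C–O σ-bond and an oxonium ion.
Step 4: Proton transfer from the O–H of the oxonium ion to a solvent molecule delivers the neutral ether.
Total: 4 elementary steps.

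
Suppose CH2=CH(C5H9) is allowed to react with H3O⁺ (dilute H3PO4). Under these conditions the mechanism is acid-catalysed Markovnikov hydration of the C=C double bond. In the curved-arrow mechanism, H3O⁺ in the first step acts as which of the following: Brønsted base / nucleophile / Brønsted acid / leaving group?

Brønsted acid

Step 1: The π electrons of the C=C bond attack a proton of H3O⁺; Markovnikov addition places the new C–H on the less-substituted alkene carbon, so the positive charge ends up on the more-substituted carbon — a secondary carbocation. H2O is released.
H3O⁺ in the first step donates a proton in a proton-transfer step — a Brønsted acid.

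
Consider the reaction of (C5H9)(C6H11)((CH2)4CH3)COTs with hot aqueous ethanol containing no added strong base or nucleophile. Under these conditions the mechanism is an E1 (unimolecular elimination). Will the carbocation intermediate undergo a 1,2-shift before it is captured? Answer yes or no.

The first-formed carbocation is tertiary.
No single 1,2-shift to an adjacent carbon would produce a more-substituted cation than the one already present, so no rearrangement occurs.

no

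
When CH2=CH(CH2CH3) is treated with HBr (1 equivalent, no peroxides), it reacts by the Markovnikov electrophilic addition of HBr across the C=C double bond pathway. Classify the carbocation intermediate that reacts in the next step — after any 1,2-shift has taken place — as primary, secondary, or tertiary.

Step 1: Protonation of the alkene by HBr: the π bond acts as the nucleophile and picks up H⁺, giving the more stable (Markovnikov) secondary carbocation. The H–Br bond breaks heterolytically, releasing Br⁻.
No single 1,2-shift to an adjacent carbon would give a more-substituted cation, so no rearrangement occurs.

secondary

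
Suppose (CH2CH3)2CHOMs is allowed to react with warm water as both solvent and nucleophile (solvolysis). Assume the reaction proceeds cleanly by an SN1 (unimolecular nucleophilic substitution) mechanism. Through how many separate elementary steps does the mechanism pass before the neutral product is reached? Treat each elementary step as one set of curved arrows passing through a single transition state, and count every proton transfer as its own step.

Step 1: Rate-determining heterolysis of the C–O bond gives MsO⁻ and a secondary carbocation.
(No 1,2-shift: no single shift to an adjacent carbon would give a more stable cation.)
Step 2: Nucleophilic capture: the oxygen of H2O bonds to the cationic carbon, producing an oxonium-ion intermediate.
Step 3: Deprotonation of the oxonium oxygen by solvent water yields the neutral alcohol.
Total: 3 elementary steps.

3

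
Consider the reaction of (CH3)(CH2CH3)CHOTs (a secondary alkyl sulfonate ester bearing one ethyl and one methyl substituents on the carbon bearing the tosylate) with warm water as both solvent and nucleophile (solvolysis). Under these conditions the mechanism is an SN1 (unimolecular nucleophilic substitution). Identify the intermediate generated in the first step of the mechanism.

secondary carbocation

Step 1: The C–O bond breaks with both electrons going to the tosylate; TsO⁻ leaves and a secondary carbocation remains.
After step 1 the species present is a secondary carbocation.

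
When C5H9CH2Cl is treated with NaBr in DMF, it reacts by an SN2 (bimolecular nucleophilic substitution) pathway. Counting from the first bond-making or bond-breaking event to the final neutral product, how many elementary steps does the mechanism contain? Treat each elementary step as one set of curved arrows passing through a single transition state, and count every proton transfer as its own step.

1

Step 1: Br⁻ attacks the back face of the α-carbon while Cl⁻ departs with the C–Cl bonding pair — a single concerted displacement through a pentacoordinate transition state.
Total: 1 elementary step.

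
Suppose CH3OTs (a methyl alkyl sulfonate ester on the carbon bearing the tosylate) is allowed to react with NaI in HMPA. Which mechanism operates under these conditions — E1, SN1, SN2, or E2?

SN2

Conditions: a methyl substrate with a strong nucleophile in the polar aprotic solvent HMPA.
These conditions are the textbook signature of the SN2 pathway.
An unhindered substrate with a strong nucleophile in a polar aprotic solvent favours one-step backside displacement.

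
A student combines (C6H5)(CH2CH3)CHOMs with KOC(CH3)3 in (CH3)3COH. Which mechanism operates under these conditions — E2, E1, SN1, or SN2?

Conditions: a strong/bulky base with a secondary substrate bearing a β-hydrogen.
These conditions are the textbook signature of the E2 pathway.
A strong (often hindered) base removes a β-H in concert with loss of the leaving group — bimolecular elimination.

E2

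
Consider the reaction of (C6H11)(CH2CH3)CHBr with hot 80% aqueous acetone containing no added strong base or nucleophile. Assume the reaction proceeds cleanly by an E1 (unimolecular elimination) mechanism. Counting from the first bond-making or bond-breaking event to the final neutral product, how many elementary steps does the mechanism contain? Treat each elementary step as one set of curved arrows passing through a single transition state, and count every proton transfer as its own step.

3

Step 1: Unassisted departure of Br⁻ (taking the C–Br bonding pair) generates a secondary carbocation.
Step 2: Carbocation rearrangement: a 1,2-hydride shift from the adjacent cyclohexyl carbon converts the initially-formed secondary cation into the more stable tertiary cation.
Step 3: A water molecule (solvent) deprotonates a β-carbon; as the C–H bond breaks, those electrons form the new alkene π bond.
Total: 3 elementary steps.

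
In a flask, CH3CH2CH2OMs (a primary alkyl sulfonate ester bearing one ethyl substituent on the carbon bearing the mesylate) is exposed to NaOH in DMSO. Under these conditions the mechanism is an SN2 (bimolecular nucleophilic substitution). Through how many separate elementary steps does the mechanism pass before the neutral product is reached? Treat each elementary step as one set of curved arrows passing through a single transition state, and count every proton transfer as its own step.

Step 1: OH⁻ attacks the back face of the α-carbon while MsO⁻ departs with the C–O bonding pair — a single concerted displacement through a pentacoordinate transition state.
Total: 1 elementary step.

1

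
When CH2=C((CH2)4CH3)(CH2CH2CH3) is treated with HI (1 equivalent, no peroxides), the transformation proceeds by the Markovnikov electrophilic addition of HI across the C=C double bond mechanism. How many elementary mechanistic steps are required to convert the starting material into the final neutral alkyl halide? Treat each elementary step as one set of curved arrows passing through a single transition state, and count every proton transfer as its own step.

Step 1: Protonation of the alkene by HI: the π bond acts as the nucleophile and picks up H⁺, giving the more stable (Markovnikov) tertiary carbocation. The H–I bond breaks heterolytically, releasing I⁻.
(No 1,2-shift: no single shift to an adjacent carbon would give a more stable cation.)
Step 2: Nucleophilic attack by I⁻ on the carbocation completes the addition, giving R–I.
Total: 2 elementary steps.

2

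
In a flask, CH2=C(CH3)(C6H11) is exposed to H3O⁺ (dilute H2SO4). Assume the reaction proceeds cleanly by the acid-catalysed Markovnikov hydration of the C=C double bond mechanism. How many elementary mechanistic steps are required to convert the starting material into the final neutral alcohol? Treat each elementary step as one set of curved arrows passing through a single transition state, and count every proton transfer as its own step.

3

Step 1: Electrophilic addition begins with the π(C=C) electrons forming a bond to the proton of H3O⁺. Following Markovnikov's rule, the resulting cation is tertiary. H2O is released.
(No 1,2-shift: no single shift to an adjacent carbon would give a more stable cation.)
Step 2: Nucleophilic capture of the cation by H2O produces the protonated alcohol (an oxonium ion).
Step 3: Deprotonation of the oxonium ion by a water molecule delivers the neutral alcohol and regenerates the acid catalyst.
Total: 3 elementary steps.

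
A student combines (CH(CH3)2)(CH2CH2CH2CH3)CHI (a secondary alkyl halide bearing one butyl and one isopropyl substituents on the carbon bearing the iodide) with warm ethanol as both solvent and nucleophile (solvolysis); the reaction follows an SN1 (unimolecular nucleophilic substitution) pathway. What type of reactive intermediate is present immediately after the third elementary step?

Step 1: Unassisted departure of I⁻ (taking the C–I bonding pair) generates a secondary carbocation.
Step 2: Carbocation rearrangement: a 1,2-hydride shift from the adjacent isopropyl carbon converts the initially-formed secondary cation into the more stable tertiary cation.
Step 3: A lone pair on the oxygen of CH3CH2OH attacks the carbocation, forming a new C–O σ-bond and an oxonium ion.
After step 3 the species present is an oxonium ion.

oxonium ion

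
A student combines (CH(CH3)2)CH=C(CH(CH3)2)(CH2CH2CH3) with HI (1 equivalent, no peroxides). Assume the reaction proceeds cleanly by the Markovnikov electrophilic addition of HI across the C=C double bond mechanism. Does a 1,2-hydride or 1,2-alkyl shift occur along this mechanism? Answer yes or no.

The first-formed carbocation is tertiary.
No single 1,2-shift to an adjacent carbon would produce a more-substituted cation than the one already present, so no rearrangement occurs.

no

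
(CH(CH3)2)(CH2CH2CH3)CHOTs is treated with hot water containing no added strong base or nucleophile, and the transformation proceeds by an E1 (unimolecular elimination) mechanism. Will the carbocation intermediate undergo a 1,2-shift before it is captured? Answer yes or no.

yes

The first-formed carbocation is secondary.
The adjacent isopropyl carbon already bears 2 other carbon substituents and has a hydrogen to migrate; after a 1,2-hydride shift from that carbon the positive charge sits on a tertiary centre.
Tertiary is more stable than secondary, so the shift occurs.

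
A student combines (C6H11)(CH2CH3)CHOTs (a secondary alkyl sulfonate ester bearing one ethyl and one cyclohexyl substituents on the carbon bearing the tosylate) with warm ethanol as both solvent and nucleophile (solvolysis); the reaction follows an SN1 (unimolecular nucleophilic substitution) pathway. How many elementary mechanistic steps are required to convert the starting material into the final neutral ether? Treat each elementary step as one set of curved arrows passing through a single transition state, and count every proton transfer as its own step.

4

Step 1: The C–O bond breaks with both electrons going to the tosylate; TsO⁻ leaves and a secondary carbocation remains.
Step 2: A 1,2-hydride shift from the adjacent cyclohexyl carbon moves the positive charge from the secondary centre to an adjacent carbon, generating a more stable tertiary carbocation.
Step 3: Nucleophilic capture: the oxygen of CH3CH2OH bonds to the cationic carbon, producing an oxonium-ion intermediate.
Step 4: Proton transfer from the O–H of the oxonium ion to a solvent molecule delivers the neutral ether.
Total: 4 elementary steps.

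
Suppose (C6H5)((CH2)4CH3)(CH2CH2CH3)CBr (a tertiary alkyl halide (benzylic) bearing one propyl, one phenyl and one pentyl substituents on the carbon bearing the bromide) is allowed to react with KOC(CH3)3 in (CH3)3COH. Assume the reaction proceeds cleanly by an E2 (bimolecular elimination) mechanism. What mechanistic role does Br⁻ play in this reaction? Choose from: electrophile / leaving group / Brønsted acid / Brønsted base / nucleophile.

leaving group

Step 1: Concerted anti-periplanar elimination: (CH3)3CO⁻ abstracts a β-H while Br⁻ leaves, and the C–H electrons become the new C=C π bond — all in a single transition state.
Br⁻ departs with both electrons of the breaking σ-bond — that is the definition of a leaving group.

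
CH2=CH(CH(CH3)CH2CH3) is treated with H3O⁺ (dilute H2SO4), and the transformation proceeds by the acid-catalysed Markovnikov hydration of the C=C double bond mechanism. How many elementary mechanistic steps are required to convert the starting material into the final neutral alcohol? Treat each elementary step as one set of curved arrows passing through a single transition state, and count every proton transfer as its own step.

Step 1: The π electrons of the C=C bond attack a proton of H3O⁺; Markovnikov addition places the new C–H on the less-substituted alkene carbon, so the positive charge ends up on the more-substituted carbon — a secondary carbocation. H2O is released.
Step 2: A 1,2-hydride shift from the adjacent sec-butyl carbon moves the positive charge from the secondary centre to an adjacent carbon, generating a more stable tertiary carbocation.
Step 3: Water acts as the nucleophile: an oxygen lone pair bonds to the cationic carbon, giving an oxonium-ion intermediate.
Step 4: Deprotonation of the oxonium ion by a water molecule delivers the neutral alcohol and regenerates the acid catalyst.
Total: 4 elementary steps.

4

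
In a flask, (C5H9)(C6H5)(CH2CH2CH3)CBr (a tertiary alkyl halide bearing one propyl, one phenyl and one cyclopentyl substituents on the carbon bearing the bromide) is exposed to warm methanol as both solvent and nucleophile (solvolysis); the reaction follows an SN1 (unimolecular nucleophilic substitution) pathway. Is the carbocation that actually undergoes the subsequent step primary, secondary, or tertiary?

Step 1: Unassisted departure of Br⁻ (taking the C–Br bonding pair) generates a tertiary carbocation.
No single 1,2-shift to an adjacent carbon would give a more-substituted cation, so no rearrangement occurs.

tertiary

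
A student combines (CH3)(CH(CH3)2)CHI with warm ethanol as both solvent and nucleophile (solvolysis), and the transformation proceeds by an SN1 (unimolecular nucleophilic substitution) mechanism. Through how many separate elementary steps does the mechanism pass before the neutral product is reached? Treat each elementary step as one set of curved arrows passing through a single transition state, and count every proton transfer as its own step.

4

Step 1: Ionisation: the C–I σ-bond cleaves heterolytically; both bonding electrons depart with I⁻, leaving a secondary carbocation at the α-carbon.
Step 2: A hydride (H with its bonding pair) migrates from the adjacent isopropyl carbon to the cationic centre — a 1,2-hydride shift — upgrading the secondary cation to a tertiary one.
Step 3: CH3CH2OH donates an oxygen lone pair into the empty p orbital of the cation, giving a protonated ether (an oxonium ion).
Step 4: A second solvent molecule removes the proton on oxygen, giving the neutral ether product.
Total: 4 elementary steps.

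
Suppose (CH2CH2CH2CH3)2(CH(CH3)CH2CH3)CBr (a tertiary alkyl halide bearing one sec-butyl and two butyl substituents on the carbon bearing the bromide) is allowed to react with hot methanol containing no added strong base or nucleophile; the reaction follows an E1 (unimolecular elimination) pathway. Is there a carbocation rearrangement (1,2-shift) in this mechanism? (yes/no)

The first-formed carbocation is tertiary.
No single 1,2-shift to an adjacent carbon would produce a more-substituted cation than the one already present, so no rearrangement occurs.

no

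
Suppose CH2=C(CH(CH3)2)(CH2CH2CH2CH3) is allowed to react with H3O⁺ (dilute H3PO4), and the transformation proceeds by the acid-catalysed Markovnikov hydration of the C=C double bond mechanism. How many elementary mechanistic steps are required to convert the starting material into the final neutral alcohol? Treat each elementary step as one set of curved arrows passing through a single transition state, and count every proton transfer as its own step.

3

Step 1: The π electrons of the C=C bond attack a proton of H3O⁺; Markovnikov addition places the new C–H on the less-substituted alkene carbon, so the positive charge ends up on the more-substituted carbon — a tertiary carbocation. H2O is released.
(No 1,2-shift: no single shift to an adjacent carbon would give a more stable cation.)
Step 2: A lone pair on the oxygen of H2O attacks the carbocation, forming a C–O bond and an oxonium ion (a protonated alcohol).
Step 3: H2O removes a proton from the oxonium oxygen, regenerating H3O⁺ and giving the neutral alcohol.
Total: 3 elementary steps.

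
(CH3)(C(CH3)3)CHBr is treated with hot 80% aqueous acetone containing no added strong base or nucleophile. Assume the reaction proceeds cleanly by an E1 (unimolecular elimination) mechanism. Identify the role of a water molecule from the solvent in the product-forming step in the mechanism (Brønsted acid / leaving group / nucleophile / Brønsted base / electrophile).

Brønsted base

Step 3: Loss of a β-proton to a water molecule of the solvent: the C–H bonding pair collapses toward the cationic carbon to form the C=C π bond, yielding the alkene.
A water molecule from the solvent in the product-forming step accepts a proton in a proton-transfer step — a Brønsted base.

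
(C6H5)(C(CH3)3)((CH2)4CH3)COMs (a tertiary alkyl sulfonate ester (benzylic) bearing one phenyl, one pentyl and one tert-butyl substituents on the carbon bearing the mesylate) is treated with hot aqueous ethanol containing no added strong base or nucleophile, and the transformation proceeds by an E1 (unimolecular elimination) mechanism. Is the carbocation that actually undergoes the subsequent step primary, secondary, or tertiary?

tertiary

Step 1: Rate-determining heterolysis of the C–O bond gives MsO⁻ and a tertiary carbocation.
No single 1,2-shift to an adjacent carbon would give a more-substituted cation, so no rearrangement occurs.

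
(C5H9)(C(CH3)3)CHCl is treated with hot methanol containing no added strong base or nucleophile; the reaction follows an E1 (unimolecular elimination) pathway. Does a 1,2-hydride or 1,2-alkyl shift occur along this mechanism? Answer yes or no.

yes

The first-formed carbocation is secondary.
The adjacent cyclopentyl carbon already bears 2 other carbon substituents and has a hydrogen to migrate; after a 1,2-hydride shift from that carbon the positive charge sits on a tertiary centre.
Tertiary is more stable than secondary, so the shift occurs.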